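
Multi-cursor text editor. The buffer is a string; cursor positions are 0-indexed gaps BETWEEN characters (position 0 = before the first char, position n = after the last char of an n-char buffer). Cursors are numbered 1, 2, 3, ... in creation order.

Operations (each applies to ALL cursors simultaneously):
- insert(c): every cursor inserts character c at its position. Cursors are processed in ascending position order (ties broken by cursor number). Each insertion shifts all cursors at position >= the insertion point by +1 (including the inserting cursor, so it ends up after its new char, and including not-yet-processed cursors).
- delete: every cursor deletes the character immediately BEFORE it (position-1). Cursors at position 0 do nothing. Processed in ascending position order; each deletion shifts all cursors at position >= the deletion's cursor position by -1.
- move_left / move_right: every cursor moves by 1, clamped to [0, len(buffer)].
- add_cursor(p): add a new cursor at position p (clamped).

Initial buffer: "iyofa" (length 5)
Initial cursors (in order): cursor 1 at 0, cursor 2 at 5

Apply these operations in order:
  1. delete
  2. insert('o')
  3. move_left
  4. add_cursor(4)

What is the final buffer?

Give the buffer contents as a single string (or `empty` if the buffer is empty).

After op 1 (delete): buffer="iyof" (len 4), cursors c1@0 c2@4, authorship ....
After op 2 (insert('o')): buffer="oiyofo" (len 6), cursors c1@1 c2@6, authorship 1....2
After op 3 (move_left): buffer="oiyofo" (len 6), cursors c1@0 c2@5, authorship 1....2
After op 4 (add_cursor(4)): buffer="oiyofo" (len 6), cursors c1@0 c3@4 c2@5, authorship 1....2

Answer: oiyofo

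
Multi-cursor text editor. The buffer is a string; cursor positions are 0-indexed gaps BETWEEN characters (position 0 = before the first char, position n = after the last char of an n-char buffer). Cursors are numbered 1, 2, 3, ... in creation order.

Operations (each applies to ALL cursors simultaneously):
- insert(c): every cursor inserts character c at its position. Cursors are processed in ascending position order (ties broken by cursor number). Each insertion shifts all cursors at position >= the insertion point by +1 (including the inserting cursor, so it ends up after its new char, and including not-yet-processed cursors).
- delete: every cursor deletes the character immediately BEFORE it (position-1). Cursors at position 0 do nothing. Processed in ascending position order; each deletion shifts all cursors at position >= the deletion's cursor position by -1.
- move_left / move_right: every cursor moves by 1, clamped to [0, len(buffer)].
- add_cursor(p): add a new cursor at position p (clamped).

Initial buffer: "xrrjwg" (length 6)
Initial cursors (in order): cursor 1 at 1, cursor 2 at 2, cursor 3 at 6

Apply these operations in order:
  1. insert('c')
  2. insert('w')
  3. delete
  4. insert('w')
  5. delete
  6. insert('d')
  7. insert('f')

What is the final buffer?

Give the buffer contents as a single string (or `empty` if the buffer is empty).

Answer: xcdfrcdfrjwgcdf

Derivation:
After op 1 (insert('c')): buffer="xcrcrjwgc" (len 9), cursors c1@2 c2@4 c3@9, authorship .1.2....3
After op 2 (insert('w')): buffer="xcwrcwrjwgcw" (len 12), cursors c1@3 c2@6 c3@12, authorship .11.22....33
After op 3 (delete): buffer="xcrcrjwgc" (len 9), cursors c1@2 c2@4 c3@9, authorship .1.2....3
After op 4 (insert('w')): buffer="xcwrcwrjwgcw" (len 12), cursors c1@3 c2@6 c3@12, authorship .11.22....33
After op 5 (delete): buffer="xcrcrjwgc" (len 9), cursors c1@2 c2@4 c3@9, authorship .1.2....3
After op 6 (insert('d')): buffer="xcdrcdrjwgcd" (len 12), cursors c1@3 c2@6 c3@12, authorship .11.22....33
After op 7 (insert('f')): buffer="xcdfrcdfrjwgcdf" (len 15), cursors c1@4 c2@8 c3@15, authorship .111.222....333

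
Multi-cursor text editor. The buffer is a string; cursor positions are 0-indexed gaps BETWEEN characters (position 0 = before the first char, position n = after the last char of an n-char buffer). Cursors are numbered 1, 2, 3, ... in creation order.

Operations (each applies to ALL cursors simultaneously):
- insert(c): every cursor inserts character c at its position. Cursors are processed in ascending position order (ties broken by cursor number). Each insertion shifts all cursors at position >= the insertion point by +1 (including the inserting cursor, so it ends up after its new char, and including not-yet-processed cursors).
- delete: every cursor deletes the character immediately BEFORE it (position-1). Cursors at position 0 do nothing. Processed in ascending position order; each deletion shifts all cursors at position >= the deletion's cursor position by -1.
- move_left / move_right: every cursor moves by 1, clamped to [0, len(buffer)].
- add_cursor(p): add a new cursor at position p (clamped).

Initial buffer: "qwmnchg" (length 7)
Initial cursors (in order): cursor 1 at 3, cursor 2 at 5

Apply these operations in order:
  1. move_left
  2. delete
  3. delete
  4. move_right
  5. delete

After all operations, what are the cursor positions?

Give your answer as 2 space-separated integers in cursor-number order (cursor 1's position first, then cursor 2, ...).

After op 1 (move_left): buffer="qwmnchg" (len 7), cursors c1@2 c2@4, authorship .......
After op 2 (delete): buffer="qmchg" (len 5), cursors c1@1 c2@2, authorship .....
After op 3 (delete): buffer="chg" (len 3), cursors c1@0 c2@0, authorship ...
After op 4 (move_right): buffer="chg" (len 3), cursors c1@1 c2@1, authorship ...
After op 5 (delete): buffer="hg" (len 2), cursors c1@0 c2@0, authorship ..

Answer: 0 0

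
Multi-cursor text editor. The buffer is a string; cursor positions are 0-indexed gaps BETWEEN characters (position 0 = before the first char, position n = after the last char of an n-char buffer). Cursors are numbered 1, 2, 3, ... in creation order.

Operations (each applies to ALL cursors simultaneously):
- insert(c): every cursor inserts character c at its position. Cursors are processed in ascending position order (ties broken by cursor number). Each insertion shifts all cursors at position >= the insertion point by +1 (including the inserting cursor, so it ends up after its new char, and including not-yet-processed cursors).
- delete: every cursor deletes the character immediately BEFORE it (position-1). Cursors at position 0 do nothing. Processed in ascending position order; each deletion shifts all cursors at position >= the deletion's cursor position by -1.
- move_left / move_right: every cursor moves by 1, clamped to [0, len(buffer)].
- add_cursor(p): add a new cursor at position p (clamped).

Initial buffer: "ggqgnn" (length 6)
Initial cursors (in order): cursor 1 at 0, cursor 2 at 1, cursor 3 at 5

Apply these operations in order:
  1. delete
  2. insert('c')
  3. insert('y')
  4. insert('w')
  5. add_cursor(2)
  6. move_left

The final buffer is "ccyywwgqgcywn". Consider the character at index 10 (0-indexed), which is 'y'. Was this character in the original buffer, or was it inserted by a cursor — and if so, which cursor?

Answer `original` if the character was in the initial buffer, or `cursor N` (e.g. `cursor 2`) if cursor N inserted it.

After op 1 (delete): buffer="gqgn" (len 4), cursors c1@0 c2@0 c3@3, authorship ....
After op 2 (insert('c')): buffer="ccgqgcn" (len 7), cursors c1@2 c2@2 c3@6, authorship 12...3.
After op 3 (insert('y')): buffer="ccyygqgcyn" (len 10), cursors c1@4 c2@4 c3@9, authorship 1212...33.
After op 4 (insert('w')): buffer="ccyywwgqgcywn" (len 13), cursors c1@6 c2@6 c3@12, authorship 121212...333.
After op 5 (add_cursor(2)): buffer="ccyywwgqgcywn" (len 13), cursors c4@2 c1@6 c2@6 c3@12, authorship 121212...333.
After op 6 (move_left): buffer="ccyywwgqgcywn" (len 13), cursors c4@1 c1@5 c2@5 c3@11, authorship 121212...333.
Authorship (.=original, N=cursor N): 1 2 1 2 1 2 . . . 3 3 3 .
Index 10: author = 3

Answer: cursor 3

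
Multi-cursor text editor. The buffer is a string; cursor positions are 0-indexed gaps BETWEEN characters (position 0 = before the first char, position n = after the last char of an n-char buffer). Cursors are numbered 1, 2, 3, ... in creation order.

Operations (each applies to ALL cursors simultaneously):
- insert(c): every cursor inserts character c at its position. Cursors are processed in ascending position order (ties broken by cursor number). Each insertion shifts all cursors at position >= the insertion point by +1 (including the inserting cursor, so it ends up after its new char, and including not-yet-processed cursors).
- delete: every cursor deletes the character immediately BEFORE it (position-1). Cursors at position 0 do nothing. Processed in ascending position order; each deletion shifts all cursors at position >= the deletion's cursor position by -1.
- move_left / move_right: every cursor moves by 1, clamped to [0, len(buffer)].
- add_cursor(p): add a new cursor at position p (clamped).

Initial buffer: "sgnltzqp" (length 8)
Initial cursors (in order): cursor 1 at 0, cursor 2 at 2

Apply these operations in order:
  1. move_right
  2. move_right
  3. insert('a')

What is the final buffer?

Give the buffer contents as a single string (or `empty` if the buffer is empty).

Answer: sganlatzqp

Derivation:
After op 1 (move_right): buffer="sgnltzqp" (len 8), cursors c1@1 c2@3, authorship ........
After op 2 (move_right): buffer="sgnltzqp" (len 8), cursors c1@2 c2@4, authorship ........
After op 3 (insert('a')): buffer="sganlatzqp" (len 10), cursors c1@3 c2@6, authorship ..1..2....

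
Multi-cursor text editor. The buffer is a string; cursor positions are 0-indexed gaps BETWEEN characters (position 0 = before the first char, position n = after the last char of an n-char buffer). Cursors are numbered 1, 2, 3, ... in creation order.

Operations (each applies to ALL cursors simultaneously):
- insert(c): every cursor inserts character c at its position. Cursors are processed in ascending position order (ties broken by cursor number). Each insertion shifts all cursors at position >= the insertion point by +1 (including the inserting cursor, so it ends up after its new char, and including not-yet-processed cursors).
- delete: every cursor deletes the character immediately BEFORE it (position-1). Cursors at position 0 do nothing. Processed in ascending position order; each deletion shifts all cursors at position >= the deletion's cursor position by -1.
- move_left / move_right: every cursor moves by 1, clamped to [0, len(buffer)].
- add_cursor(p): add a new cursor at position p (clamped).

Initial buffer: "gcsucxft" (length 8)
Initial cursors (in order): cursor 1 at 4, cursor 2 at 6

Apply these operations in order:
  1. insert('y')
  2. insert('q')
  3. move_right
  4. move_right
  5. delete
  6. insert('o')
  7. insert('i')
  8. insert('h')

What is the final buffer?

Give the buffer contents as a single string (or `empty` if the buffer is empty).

Answer: gcsuyqcoihyqfoih

Derivation:
After op 1 (insert('y')): buffer="gcsuycxyft" (len 10), cursors c1@5 c2@8, authorship ....1..2..
After op 2 (insert('q')): buffer="gcsuyqcxyqft" (len 12), cursors c1@6 c2@10, authorship ....11..22..
After op 3 (move_right): buffer="gcsuyqcxyqft" (len 12), cursors c1@7 c2@11, authorship ....11..22..
After op 4 (move_right): buffer="gcsuyqcxyqft" (len 12), cursors c1@8 c2@12, authorship ....11..22..
After op 5 (delete): buffer="gcsuyqcyqf" (len 10), cursors c1@7 c2@10, authorship ....11.22.
After op 6 (insert('o')): buffer="gcsuyqcoyqfo" (len 12), cursors c1@8 c2@12, authorship ....11.122.2
After op 7 (insert('i')): buffer="gcsuyqcoiyqfoi" (len 14), cursors c1@9 c2@14, authorship ....11.1122.22
After op 8 (insert('h')): buffer="gcsuyqcoihyqfoih" (len 16), cursors c1@10 c2@16, authorship ....11.11122.222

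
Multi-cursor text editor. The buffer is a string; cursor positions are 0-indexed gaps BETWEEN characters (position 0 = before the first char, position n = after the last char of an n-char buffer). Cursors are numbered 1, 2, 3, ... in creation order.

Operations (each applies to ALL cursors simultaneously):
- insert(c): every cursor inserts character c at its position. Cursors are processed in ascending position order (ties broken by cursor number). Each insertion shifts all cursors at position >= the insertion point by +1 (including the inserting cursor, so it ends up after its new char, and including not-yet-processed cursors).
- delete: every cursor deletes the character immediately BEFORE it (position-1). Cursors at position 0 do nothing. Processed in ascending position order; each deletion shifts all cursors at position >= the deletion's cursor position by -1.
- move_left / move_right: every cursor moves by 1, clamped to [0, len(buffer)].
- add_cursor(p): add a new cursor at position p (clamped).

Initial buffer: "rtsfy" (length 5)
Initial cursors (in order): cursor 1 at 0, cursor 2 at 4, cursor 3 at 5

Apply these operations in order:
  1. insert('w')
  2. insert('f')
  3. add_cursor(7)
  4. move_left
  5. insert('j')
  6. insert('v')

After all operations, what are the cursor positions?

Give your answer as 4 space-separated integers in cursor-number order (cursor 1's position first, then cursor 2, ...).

Answer: 3 13 18 10

Derivation:
After op 1 (insert('w')): buffer="wrtsfwyw" (len 8), cursors c1@1 c2@6 c3@8, authorship 1....2.3
After op 2 (insert('f')): buffer="wfrtsfwfywf" (len 11), cursors c1@2 c2@8 c3@11, authorship 11....22.33
After op 3 (add_cursor(7)): buffer="wfrtsfwfywf" (len 11), cursors c1@2 c4@7 c2@8 c3@11, authorship 11....22.33
After op 4 (move_left): buffer="wfrtsfwfywf" (len 11), cursors c1@1 c4@6 c2@7 c3@10, authorship 11....22.33
After op 5 (insert('j')): buffer="wjfrtsfjwjfywjf" (len 15), cursors c1@2 c4@8 c2@10 c3@14, authorship 111....4222.333
After op 6 (insert('v')): buffer="wjvfrtsfjvwjvfywjvf" (len 19), cursors c1@3 c4@10 c2@13 c3@18, authorship 1111....442222.3333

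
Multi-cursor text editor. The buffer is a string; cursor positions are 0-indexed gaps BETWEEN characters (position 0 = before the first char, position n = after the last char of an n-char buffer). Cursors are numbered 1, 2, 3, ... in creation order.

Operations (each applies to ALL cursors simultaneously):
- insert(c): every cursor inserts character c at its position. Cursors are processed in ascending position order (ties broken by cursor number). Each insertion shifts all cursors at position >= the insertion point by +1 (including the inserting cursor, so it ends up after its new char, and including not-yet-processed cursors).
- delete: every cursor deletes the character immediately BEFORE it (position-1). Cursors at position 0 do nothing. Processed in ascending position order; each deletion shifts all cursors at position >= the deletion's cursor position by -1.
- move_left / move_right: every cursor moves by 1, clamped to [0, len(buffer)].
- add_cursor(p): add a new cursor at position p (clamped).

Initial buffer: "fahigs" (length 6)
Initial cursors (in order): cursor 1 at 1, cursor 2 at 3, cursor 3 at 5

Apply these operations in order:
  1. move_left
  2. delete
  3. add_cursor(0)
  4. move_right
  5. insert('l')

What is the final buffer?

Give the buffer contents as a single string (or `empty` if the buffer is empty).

After op 1 (move_left): buffer="fahigs" (len 6), cursors c1@0 c2@2 c3@4, authorship ......
After op 2 (delete): buffer="fhgs" (len 4), cursors c1@0 c2@1 c3@2, authorship ....
After op 3 (add_cursor(0)): buffer="fhgs" (len 4), cursors c1@0 c4@0 c2@1 c3@2, authorship ....
After op 4 (move_right): buffer="fhgs" (len 4), cursors c1@1 c4@1 c2@2 c3@3, authorship ....
After op 5 (insert('l')): buffer="fllhlgls" (len 8), cursors c1@3 c4@3 c2@5 c3@7, authorship .14.2.3.

Answer: fllhlgls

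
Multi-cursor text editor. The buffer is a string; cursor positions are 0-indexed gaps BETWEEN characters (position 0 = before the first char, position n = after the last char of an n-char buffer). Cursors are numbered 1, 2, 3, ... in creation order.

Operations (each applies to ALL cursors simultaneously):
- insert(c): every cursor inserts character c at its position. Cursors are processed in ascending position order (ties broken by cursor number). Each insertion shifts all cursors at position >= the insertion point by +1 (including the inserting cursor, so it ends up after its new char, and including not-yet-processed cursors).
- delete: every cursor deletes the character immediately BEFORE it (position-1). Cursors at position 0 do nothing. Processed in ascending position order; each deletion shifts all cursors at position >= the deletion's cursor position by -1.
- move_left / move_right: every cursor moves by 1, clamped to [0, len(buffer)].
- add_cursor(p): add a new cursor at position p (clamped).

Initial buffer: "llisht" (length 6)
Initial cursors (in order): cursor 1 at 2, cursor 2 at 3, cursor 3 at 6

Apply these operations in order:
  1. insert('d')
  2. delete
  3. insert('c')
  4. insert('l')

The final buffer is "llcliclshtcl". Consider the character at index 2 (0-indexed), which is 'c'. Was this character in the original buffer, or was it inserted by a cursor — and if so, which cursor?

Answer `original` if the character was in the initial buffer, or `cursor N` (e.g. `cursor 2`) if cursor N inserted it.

Answer: cursor 1

Derivation:
After op 1 (insert('d')): buffer="lldidshtd" (len 9), cursors c1@3 c2@5 c3@9, authorship ..1.2...3
After op 2 (delete): buffer="llisht" (len 6), cursors c1@2 c2@3 c3@6, authorship ......
After op 3 (insert('c')): buffer="llcicshtc" (len 9), cursors c1@3 c2@5 c3@9, authorship ..1.2...3
After op 4 (insert('l')): buffer="llcliclshtcl" (len 12), cursors c1@4 c2@7 c3@12, authorship ..11.22...33
Authorship (.=original, N=cursor N): . . 1 1 . 2 2 . . . 3 3
Index 2: author = 1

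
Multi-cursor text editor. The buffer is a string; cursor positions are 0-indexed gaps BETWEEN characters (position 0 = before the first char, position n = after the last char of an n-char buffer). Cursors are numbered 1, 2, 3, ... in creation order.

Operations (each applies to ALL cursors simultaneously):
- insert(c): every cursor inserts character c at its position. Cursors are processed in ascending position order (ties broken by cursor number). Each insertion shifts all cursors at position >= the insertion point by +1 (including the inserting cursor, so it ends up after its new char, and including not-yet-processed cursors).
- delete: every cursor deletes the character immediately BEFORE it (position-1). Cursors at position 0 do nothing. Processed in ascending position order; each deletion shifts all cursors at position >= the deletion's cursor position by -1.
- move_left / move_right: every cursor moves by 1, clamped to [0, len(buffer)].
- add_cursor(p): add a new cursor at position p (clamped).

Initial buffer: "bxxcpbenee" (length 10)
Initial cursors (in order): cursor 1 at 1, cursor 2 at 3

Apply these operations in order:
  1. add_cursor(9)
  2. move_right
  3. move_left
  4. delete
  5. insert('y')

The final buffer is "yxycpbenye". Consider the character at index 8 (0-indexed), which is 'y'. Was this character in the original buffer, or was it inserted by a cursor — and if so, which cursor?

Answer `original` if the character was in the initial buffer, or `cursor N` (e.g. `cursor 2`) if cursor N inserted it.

After op 1 (add_cursor(9)): buffer="bxxcpbenee" (len 10), cursors c1@1 c2@3 c3@9, authorship ..........
After op 2 (move_right): buffer="bxxcpbenee" (len 10), cursors c1@2 c2@4 c3@10, authorship ..........
After op 3 (move_left): buffer="bxxcpbenee" (len 10), cursors c1@1 c2@3 c3@9, authorship ..........
After op 4 (delete): buffer="xcpbene" (len 7), cursors c1@0 c2@1 c3@6, authorship .......
After op 5 (insert('y')): buffer="yxycpbenye" (len 10), cursors c1@1 c2@3 c3@9, authorship 1.2.....3.
Authorship (.=original, N=cursor N): 1 . 2 . . . . . 3 .
Index 8: author = 3

Answer: cursor 3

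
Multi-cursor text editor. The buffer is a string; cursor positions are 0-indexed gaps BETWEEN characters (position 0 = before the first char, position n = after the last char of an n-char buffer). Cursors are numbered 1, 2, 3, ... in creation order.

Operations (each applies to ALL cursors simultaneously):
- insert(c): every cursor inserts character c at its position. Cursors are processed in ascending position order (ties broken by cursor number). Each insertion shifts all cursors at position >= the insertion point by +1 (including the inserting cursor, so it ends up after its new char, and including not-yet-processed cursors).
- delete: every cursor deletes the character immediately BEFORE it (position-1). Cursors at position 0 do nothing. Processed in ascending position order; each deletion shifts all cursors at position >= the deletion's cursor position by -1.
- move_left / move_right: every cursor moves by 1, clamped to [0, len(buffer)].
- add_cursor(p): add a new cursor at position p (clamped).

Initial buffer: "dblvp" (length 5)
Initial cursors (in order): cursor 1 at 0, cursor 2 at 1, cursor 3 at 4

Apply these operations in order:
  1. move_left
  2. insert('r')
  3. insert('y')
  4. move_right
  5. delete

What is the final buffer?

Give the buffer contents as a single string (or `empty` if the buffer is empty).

After op 1 (move_left): buffer="dblvp" (len 5), cursors c1@0 c2@0 c3@3, authorship .....
After op 2 (insert('r')): buffer="rrdblrvp" (len 8), cursors c1@2 c2@2 c3@6, authorship 12...3..
After op 3 (insert('y')): buffer="rryydblryvp" (len 11), cursors c1@4 c2@4 c3@9, authorship 1212...33..
After op 4 (move_right): buffer="rryydblryvp" (len 11), cursors c1@5 c2@5 c3@10, authorship 1212...33..
After op 5 (delete): buffer="rryblryp" (len 8), cursors c1@3 c2@3 c3@7, authorship 121..33.

Answer: rryblryp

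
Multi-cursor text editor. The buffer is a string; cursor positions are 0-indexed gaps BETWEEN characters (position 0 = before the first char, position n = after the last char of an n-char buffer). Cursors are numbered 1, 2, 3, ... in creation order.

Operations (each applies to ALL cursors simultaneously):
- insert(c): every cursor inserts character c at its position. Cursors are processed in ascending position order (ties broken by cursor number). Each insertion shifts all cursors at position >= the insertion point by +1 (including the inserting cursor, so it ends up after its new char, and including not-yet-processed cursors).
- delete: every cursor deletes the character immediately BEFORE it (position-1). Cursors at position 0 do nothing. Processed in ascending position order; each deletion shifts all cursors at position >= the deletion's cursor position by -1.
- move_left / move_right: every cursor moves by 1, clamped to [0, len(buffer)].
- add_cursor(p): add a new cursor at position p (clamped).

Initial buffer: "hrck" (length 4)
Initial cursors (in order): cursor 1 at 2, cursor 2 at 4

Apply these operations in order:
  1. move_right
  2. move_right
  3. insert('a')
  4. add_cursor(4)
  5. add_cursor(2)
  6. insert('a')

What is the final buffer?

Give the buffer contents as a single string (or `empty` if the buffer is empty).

After op 1 (move_right): buffer="hrck" (len 4), cursors c1@3 c2@4, authorship ....
After op 2 (move_right): buffer="hrck" (len 4), cursors c1@4 c2@4, authorship ....
After op 3 (insert('a')): buffer="hrckaa" (len 6), cursors c1@6 c2@6, authorship ....12
After op 4 (add_cursor(4)): buffer="hrckaa" (len 6), cursors c3@4 c1@6 c2@6, authorship ....12
After op 5 (add_cursor(2)): buffer="hrckaa" (len 6), cursors c4@2 c3@4 c1@6 c2@6, authorship ....12
After op 6 (insert('a')): buffer="hrackaaaaa" (len 10), cursors c4@3 c3@6 c1@10 c2@10, authorship ..4..31212

Answer: hrackaaaaa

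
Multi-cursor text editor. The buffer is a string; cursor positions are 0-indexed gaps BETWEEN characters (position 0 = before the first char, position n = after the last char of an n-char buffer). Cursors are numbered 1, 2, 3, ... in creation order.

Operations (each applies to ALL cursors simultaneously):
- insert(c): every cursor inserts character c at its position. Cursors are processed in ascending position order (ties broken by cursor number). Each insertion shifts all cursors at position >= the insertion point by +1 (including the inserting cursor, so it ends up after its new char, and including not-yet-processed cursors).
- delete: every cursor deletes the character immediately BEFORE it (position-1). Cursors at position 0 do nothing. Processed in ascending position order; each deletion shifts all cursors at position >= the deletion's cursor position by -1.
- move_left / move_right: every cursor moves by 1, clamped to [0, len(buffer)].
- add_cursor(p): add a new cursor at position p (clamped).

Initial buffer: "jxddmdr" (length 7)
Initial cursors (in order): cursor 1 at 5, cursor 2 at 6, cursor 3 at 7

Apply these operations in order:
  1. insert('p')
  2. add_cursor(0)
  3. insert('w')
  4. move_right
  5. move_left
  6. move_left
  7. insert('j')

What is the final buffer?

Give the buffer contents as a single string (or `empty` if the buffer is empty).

Answer: jwjxddmpjwdpjwrjpw

Derivation:
After op 1 (insert('p')): buffer="jxddmpdprp" (len 10), cursors c1@6 c2@8 c3@10, authorship .....1.2.3
After op 2 (add_cursor(0)): buffer="jxddmpdprp" (len 10), cursors c4@0 c1@6 c2@8 c3@10, authorship .....1.2.3
After op 3 (insert('w')): buffer="wjxddmpwdpwrpw" (len 14), cursors c4@1 c1@8 c2@11 c3@14, authorship 4.....11.22.33
After op 4 (move_right): buffer="wjxddmpwdpwrpw" (len 14), cursors c4@2 c1@9 c2@12 c3@14, authorship 4.....11.22.33
After op 5 (move_left): buffer="wjxddmpwdpwrpw" (len 14), cursors c4@1 c1@8 c2@11 c3@13, authorship 4.....11.22.33
After op 6 (move_left): buffer="wjxddmpwdpwrpw" (len 14), cursors c4@0 c1@7 c2@10 c3@12, authorship 4.....11.22.33
After op 7 (insert('j')): buffer="jwjxddmpjwdpjwrjpw" (len 18), cursors c4@1 c1@9 c2@13 c3@16, authorship 44.....111.222.333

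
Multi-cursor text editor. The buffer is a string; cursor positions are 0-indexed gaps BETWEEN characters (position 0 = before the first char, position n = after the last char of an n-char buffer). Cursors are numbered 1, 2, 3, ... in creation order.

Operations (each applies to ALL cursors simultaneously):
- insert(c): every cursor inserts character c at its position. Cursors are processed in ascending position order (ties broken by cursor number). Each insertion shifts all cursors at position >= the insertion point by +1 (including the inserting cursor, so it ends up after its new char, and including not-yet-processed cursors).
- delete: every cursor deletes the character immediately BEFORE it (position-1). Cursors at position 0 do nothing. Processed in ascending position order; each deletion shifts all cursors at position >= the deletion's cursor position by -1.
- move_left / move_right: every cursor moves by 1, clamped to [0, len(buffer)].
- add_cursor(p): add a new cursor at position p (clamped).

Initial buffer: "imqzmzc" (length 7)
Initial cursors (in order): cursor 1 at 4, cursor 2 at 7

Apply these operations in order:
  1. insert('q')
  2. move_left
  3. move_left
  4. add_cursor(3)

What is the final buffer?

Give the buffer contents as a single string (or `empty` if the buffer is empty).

Answer: imqzqmzcq

Derivation:
After op 1 (insert('q')): buffer="imqzqmzcq" (len 9), cursors c1@5 c2@9, authorship ....1...2
After op 2 (move_left): buffer="imqzqmzcq" (len 9), cursors c1@4 c2@8, authorship ....1...2
After op 3 (move_left): buffer="imqzqmzcq" (len 9), cursors c1@3 c2@7, authorship ....1...2
After op 4 (add_cursor(3)): buffer="imqzqmzcq" (len 9), cursors c1@3 c3@3 c2@7, authorship ....1...2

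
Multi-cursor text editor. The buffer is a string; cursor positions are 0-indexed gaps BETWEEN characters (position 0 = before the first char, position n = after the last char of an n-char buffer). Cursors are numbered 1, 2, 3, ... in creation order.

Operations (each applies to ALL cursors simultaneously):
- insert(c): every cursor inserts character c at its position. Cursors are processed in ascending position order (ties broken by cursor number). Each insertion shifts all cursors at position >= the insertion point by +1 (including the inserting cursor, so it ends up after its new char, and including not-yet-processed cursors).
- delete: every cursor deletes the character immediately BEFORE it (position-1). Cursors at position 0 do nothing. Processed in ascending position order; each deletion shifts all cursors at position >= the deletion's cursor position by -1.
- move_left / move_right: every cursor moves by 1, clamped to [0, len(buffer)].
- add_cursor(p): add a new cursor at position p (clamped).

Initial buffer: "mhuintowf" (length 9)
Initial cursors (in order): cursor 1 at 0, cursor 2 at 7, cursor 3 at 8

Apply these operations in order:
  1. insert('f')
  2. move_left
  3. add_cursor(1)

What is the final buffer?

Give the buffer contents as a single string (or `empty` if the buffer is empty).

Answer: fmhuintofwff

Derivation:
After op 1 (insert('f')): buffer="fmhuintofwff" (len 12), cursors c1@1 c2@9 c3@11, authorship 1.......2.3.
After op 2 (move_left): buffer="fmhuintofwff" (len 12), cursors c1@0 c2@8 c3@10, authorship 1.......2.3.
After op 3 (add_cursor(1)): buffer="fmhuintofwff" (len 12), cursors c1@0 c4@1 c2@8 c3@10, authorship 1.......2.3.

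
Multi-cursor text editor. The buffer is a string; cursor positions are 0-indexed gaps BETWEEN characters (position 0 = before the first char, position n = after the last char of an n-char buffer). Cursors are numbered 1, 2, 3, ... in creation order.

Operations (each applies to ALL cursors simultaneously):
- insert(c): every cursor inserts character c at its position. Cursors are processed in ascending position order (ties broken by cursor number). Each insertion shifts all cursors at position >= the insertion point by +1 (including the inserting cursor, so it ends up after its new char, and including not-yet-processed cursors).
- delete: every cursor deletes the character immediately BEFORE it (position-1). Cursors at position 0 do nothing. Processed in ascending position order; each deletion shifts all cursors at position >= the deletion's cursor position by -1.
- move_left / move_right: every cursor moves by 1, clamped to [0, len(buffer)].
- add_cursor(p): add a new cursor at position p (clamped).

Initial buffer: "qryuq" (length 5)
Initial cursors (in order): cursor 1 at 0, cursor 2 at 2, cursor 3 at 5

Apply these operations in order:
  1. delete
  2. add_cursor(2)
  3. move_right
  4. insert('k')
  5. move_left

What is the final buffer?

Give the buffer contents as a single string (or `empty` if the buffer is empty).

After op 1 (delete): buffer="qyu" (len 3), cursors c1@0 c2@1 c3@3, authorship ...
After op 2 (add_cursor(2)): buffer="qyu" (len 3), cursors c1@0 c2@1 c4@2 c3@3, authorship ...
After op 3 (move_right): buffer="qyu" (len 3), cursors c1@1 c2@2 c3@3 c4@3, authorship ...
After op 4 (insert('k')): buffer="qkykukk" (len 7), cursors c1@2 c2@4 c3@7 c4@7, authorship .1.2.34
After op 5 (move_left): buffer="qkykukk" (len 7), cursors c1@1 c2@3 c3@6 c4@6, authorship .1.2.34

Answer: qkykukk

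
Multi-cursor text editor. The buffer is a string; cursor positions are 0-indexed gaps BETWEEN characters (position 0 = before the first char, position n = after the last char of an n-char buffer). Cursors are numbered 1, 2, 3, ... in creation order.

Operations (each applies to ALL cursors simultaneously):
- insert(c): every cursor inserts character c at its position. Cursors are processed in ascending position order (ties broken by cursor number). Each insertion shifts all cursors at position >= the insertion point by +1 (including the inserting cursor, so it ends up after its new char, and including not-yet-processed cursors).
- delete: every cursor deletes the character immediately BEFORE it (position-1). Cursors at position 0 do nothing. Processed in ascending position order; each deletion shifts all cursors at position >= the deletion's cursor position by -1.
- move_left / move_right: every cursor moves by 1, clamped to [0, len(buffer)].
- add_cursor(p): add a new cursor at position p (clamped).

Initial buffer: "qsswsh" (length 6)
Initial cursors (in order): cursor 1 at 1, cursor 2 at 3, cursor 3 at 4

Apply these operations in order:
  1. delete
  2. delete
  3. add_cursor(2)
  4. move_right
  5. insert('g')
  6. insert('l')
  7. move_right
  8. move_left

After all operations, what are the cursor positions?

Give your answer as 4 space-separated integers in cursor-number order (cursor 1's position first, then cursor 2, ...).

Answer: 7 7 7 9

Derivation:
After op 1 (delete): buffer="ssh" (len 3), cursors c1@0 c2@1 c3@1, authorship ...
After op 2 (delete): buffer="sh" (len 2), cursors c1@0 c2@0 c3@0, authorship ..
After op 3 (add_cursor(2)): buffer="sh" (len 2), cursors c1@0 c2@0 c3@0 c4@2, authorship ..
After op 4 (move_right): buffer="sh" (len 2), cursors c1@1 c2@1 c3@1 c4@2, authorship ..
After op 5 (insert('g')): buffer="sggghg" (len 6), cursors c1@4 c2@4 c3@4 c4@6, authorship .123.4
After op 6 (insert('l')): buffer="sggglllhgl" (len 10), cursors c1@7 c2@7 c3@7 c4@10, authorship .123123.44
After op 7 (move_right): buffer="sggglllhgl" (len 10), cursors c1@8 c2@8 c3@8 c4@10, authorship .123123.44
After op 8 (move_left): buffer="sggglllhgl" (len 10), cursors c1@7 c2@7 c3@7 c4@9, authorship .123123.44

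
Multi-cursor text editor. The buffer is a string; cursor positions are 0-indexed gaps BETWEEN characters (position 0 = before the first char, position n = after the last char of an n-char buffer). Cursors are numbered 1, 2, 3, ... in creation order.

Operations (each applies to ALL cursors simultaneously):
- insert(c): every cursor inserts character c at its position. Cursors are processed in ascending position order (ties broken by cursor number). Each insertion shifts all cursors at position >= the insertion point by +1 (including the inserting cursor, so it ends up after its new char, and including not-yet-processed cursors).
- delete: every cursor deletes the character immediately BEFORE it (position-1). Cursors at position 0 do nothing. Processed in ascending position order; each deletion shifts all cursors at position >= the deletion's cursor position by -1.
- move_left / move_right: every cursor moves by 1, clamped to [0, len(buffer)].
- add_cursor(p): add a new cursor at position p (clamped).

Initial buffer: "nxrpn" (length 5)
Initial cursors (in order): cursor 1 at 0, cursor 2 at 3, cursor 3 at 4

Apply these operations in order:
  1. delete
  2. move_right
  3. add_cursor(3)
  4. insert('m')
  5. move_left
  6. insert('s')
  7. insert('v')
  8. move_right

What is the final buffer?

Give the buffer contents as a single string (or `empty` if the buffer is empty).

After op 1 (delete): buffer="nxn" (len 3), cursors c1@0 c2@2 c3@2, authorship ...
After op 2 (move_right): buffer="nxn" (len 3), cursors c1@1 c2@3 c3@3, authorship ...
After op 3 (add_cursor(3)): buffer="nxn" (len 3), cursors c1@1 c2@3 c3@3 c4@3, authorship ...
After op 4 (insert('m')): buffer="nmxnmmm" (len 7), cursors c1@2 c2@7 c3@7 c4@7, authorship .1..234
After op 5 (move_left): buffer="nmxnmmm" (len 7), cursors c1@1 c2@6 c3@6 c4@6, authorship .1..234
After op 6 (insert('s')): buffer="nsmxnmmsssm" (len 11), cursors c1@2 c2@10 c3@10 c4@10, authorship .11..232344
After op 7 (insert('v')): buffer="nsvmxnmmsssvvvm" (len 15), cursors c1@3 c2@14 c3@14 c4@14, authorship .111..232342344
After op 8 (move_right): buffer="nsvmxnmmsssvvvm" (len 15), cursors c1@4 c2@15 c3@15 c4@15, authorship .111..232342344

Answer: nsvmxnmmsssvvvm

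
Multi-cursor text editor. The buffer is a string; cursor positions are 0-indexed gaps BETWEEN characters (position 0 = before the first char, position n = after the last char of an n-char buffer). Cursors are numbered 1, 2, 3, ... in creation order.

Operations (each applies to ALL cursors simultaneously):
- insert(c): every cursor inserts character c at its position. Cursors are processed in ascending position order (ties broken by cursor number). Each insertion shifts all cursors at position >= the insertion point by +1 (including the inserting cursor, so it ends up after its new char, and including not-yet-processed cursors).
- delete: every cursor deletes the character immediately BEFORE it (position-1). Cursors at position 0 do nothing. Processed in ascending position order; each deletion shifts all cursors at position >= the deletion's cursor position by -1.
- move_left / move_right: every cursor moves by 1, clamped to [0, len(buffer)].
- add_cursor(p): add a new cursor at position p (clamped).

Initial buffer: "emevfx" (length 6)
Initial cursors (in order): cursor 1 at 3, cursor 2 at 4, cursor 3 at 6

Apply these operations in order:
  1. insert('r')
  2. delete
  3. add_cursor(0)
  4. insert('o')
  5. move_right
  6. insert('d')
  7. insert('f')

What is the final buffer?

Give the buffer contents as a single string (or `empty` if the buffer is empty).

After op 1 (insert('r')): buffer="emervrfxr" (len 9), cursors c1@4 c2@6 c3@9, authorship ...1.2..3
After op 2 (delete): buffer="emevfx" (len 6), cursors c1@3 c2@4 c3@6, authorship ......
After op 3 (add_cursor(0)): buffer="emevfx" (len 6), cursors c4@0 c1@3 c2@4 c3@6, authorship ......
After op 4 (insert('o')): buffer="oemeovofxo" (len 10), cursors c4@1 c1@5 c2@7 c3@10, authorship 4...1.2..3
After op 5 (move_right): buffer="oemeovofxo" (len 10), cursors c4@2 c1@6 c2@8 c3@10, authorship 4...1.2..3
After op 6 (insert('d')): buffer="oedmeovdofdxod" (len 14), cursors c4@3 c1@8 c2@11 c3@14, authorship 4.4..1.12.2.33
After op 7 (insert('f')): buffer="oedfmeovdfofdfxodf" (len 18), cursors c4@4 c1@10 c2@14 c3@18, authorship 4.44..1.112.22.333

Answer: oedfmeovdfofdfxodf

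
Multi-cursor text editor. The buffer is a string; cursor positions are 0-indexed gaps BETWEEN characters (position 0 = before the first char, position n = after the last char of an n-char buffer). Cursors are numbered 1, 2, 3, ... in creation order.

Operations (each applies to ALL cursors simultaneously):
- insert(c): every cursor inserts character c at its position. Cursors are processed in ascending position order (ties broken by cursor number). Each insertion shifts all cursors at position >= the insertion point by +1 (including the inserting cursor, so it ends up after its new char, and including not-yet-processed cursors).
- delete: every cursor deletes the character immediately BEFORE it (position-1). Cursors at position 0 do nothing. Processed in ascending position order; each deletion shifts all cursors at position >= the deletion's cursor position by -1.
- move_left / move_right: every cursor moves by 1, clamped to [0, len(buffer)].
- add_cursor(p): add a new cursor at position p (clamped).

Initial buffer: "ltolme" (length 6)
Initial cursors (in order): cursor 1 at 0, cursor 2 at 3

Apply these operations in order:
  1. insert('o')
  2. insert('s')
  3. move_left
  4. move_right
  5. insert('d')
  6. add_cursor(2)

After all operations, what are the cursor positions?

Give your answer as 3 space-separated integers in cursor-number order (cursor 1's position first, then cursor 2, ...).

After op 1 (insert('o')): buffer="oltoolme" (len 8), cursors c1@1 c2@5, authorship 1...2...
After op 2 (insert('s')): buffer="osltooslme" (len 10), cursors c1@2 c2@7, authorship 11...22...
After op 3 (move_left): buffer="osltooslme" (len 10), cursors c1@1 c2@6, authorship 11...22...
After op 4 (move_right): buffer="osltooslme" (len 10), cursors c1@2 c2@7, authorship 11...22...
After op 5 (insert('d')): buffer="osdltoosdlme" (len 12), cursors c1@3 c2@9, authorship 111...222...
After op 6 (add_cursor(2)): buffer="osdltoosdlme" (len 12), cursors c3@2 c1@3 c2@9, authorship 111...222...

Answer: 3 9 2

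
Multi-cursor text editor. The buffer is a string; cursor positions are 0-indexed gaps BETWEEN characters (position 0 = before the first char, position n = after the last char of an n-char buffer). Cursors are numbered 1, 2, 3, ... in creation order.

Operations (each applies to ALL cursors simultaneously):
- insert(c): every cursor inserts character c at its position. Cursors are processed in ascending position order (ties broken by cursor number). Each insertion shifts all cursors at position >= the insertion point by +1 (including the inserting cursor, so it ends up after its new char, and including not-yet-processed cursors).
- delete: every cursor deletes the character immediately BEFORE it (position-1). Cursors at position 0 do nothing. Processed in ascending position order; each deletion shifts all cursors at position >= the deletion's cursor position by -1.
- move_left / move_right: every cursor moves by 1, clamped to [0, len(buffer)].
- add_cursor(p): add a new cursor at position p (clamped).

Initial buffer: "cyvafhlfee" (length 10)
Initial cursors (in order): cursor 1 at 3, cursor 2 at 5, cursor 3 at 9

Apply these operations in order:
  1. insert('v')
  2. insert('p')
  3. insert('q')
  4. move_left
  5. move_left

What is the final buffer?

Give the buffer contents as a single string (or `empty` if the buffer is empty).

After op 1 (insert('v')): buffer="cyvvafvhlfeve" (len 13), cursors c1@4 c2@7 c3@12, authorship ...1..2....3.
After op 2 (insert('p')): buffer="cyvvpafvphlfevpe" (len 16), cursors c1@5 c2@9 c3@15, authorship ...11..22....33.
After op 3 (insert('q')): buffer="cyvvpqafvpqhlfevpqe" (len 19), cursors c1@6 c2@11 c3@18, authorship ...111..222....333.
After op 4 (move_left): buffer="cyvvpqafvpqhlfevpqe" (len 19), cursors c1@5 c2@10 c3@17, authorship ...111..222....333.
After op 5 (move_left): buffer="cyvvpqafvpqhlfevpqe" (len 19), cursors c1@4 c2@9 c3@16, authorship ...111..222....333.

Answer: cyvvpqafvpqhlfevpqe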